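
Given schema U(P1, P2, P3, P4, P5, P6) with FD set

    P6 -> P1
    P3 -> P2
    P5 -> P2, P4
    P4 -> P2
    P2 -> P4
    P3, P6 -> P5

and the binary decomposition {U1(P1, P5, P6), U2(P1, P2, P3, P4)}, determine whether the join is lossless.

Common attributes: U1 ∩ U2 = {P1}.
No dependency enlarges {P1}, so (P1)⁺ = {P1}.
The closure contains neither all of U1 = {P1, P5, P6} nor all of U2 = {P1, P2, P3, P4}, so the common attributes are not a superkey of either fragment. The join is lossy.

No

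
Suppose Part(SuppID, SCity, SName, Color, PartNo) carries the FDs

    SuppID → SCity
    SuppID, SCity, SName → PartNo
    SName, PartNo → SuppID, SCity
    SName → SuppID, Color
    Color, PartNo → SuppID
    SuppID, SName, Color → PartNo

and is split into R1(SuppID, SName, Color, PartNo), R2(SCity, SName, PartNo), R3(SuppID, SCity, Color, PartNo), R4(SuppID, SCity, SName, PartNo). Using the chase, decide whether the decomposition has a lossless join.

Yes

Chase test. Columns are SuppID, SCity, SName, Color, PartNo; row i has aⱼ where attribute j ∈ Ri, else bᵢⱼ.
Initial tableau (one row per fragment):
  row 1: a1 b12 a3 a4 a5
  row 2: b21 a2 a3 b24 a5
  row 3: a1 a2 b33 a4 a5
  row 4: a1 a2 a3 b44 a5
Rows 1 and 3 agree on SuppID; apply SuppID→SCity and equate their SCity entries.
Rows 1 and 2 agree on SName, PartNo; apply SName, PartNo→SuppID, SCity and equate their SuppID, SCity entries.
Rows 1 and 2 agree on SName; apply SName→SuppID, Color and equate their SuppID, Color entries.
Rows 1 and 4 agree on SName; apply SName→SuppID, Color and equate their SuppID, Color entries.
Row 1 is now all distinguished symbols — the join is lossless.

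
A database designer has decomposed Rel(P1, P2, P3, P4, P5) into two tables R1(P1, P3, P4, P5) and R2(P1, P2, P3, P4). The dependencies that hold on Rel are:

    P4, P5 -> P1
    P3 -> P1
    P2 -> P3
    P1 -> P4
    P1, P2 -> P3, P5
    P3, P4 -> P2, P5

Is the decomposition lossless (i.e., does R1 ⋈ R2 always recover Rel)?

Yes

Common attributes: R1 ∩ R2 = {P1, P3, P4}.
Closure of {P1, P3, P4}: P3, P4 → P2, P5 applies, adding P2, P5. So (P1, P3, P4)⁺ = {P1, P2, P3, P4, P5}.
This closure contains every attribute of R1, so R1 ∩ R2 → R1. The join is lossless.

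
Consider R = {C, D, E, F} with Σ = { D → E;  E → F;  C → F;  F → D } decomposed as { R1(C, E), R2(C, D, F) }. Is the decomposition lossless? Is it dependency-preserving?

lossless but not dependency-preserving

Lossless test: (C)⁺ = {C, D, E, F}, which contains all of one fragment — lossless.
Dependency preservation: the restricted closure of {D} across the fragments never reaches {E}, so D → E cannot be enforced without a join — not preserved.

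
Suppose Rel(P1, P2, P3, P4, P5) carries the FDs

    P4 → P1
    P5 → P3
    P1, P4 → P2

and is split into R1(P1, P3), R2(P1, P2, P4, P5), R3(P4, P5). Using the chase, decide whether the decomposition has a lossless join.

No

Chase test. Columns are P1, P2, P3, P4, P5; row i has aⱼ where attribute j ∈ Ri, else bᵢⱼ.
Initial tableau (one row per fragment):
  row 1: a1 b12 a3 b14 b15
  row 2: a1 a2 b23 a4 a5
  row 3: b31 b32 b33 a4 a5
Rows 2 and 3 agree on P4; apply P4→P1 and equate their P1 entries.
Rows 2 and 3 agree on P5; apply P5→P3 and equate their P3 entries.
Rows 2 and 3 agree on P1, P4; apply P1, P4→P2 and equate their P2 entries.
No row becomes fully distinguished — the join is lossy.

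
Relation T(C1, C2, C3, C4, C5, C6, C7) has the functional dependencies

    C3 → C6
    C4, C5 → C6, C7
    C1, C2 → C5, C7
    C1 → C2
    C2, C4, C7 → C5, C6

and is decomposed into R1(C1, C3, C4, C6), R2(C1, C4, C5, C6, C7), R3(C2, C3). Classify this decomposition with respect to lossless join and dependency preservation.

Lossless test (chase): Rows 1 and 3 agree on C3; apply C3→C6 and equate their C6 entries. Rows 1 and 2 agree on C1; apply C1→C2 and equate their C2 entries. Rows 1 and 2 agree on C1, C2; apply C1, C2→C5, C7 and equate their C5, C7 entries. No row becomes fully distinguished — the join is lossy.
Dependency preservation: the restricted closure of {C1} across the fragments never reaches {C2}, so C1 → C2 cannot be enforced without a join — not preserved.

lossy and not dependency-preserving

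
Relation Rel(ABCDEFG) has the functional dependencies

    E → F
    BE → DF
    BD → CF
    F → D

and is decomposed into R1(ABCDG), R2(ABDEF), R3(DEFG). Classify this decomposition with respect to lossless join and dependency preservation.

lossy but dependency-preserving

Lossless test (chase): Rows 1 and 2 agree on BD; apply BD→CF and equate their CF entries. No row becomes fully distinguished — the join is lossy.
Dependency preservation: BD → CF is not contained in any single fragment, but the restricted closure of its left-hand side across the fragments still reaches the right-hand side; the remaining FDs each lie inside some fragment. All dependencies are preserved.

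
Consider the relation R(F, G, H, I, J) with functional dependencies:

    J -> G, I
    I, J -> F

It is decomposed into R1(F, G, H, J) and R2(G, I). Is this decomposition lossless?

Common attributes: R1 ∩ R2 = {G}.
No dependency enlarges {G}, so (G)⁺ = {G}.
The closure contains neither all of R1 = {F, G, H, J} nor all of R2 = {G, I}, so the common attributes are not a superkey of either fragment. The join is lossy.

No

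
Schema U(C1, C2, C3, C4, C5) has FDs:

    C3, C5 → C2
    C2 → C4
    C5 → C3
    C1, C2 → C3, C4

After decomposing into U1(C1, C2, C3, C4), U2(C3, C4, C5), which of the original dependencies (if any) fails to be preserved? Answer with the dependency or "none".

Check C3, C5 → C2: no single fragment contains all of {C2, C3, C5}, and the restricted closure of {C3, C5} across the fragments never reaches {C2}.
C2 → C4 is preserved.
C5 → C3 is preserved.
C1, C2 → C3, C4 is preserved.

C3, C5 → C2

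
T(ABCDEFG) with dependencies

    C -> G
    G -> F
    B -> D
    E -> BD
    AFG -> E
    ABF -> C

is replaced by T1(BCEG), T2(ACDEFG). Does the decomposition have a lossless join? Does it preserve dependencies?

lossless but not dependency-preserving

Lossless test: (CEG)⁺ = {BCDEFG}, which contains all of one fragment — lossless.
Dependency preservation: the restricted closure of {B} across the fragments never reaches {D}, so B → D cannot be enforced without a join — not preserved.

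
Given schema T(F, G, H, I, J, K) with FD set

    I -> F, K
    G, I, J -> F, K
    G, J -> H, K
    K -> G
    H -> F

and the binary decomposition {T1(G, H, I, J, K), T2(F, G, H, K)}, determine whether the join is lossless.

Common attributes: T1 ∩ T2 = {G, H, K}.
Closure of {G, H, K}: H → F applies, adding F. So (G, H, K)⁺ = {F, G, H, K}.
This closure contains every attribute of T2, so T1 ∩ T2 → T2. The join is lossless.

Yes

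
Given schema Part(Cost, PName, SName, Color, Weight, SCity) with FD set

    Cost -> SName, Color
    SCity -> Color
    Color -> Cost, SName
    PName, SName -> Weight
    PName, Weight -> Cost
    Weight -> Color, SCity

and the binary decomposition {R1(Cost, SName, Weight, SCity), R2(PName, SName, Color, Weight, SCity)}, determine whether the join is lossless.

Yes

Common attributes: R1 ∩ R2 = {SName, Weight, SCity}.
Closure of {SName, Weight, SCity}: SCity → Color applies, adding Color; Color → Cost, SName applies, adding Cost. So (SName, Weight, SCity)⁺ = {Cost, SName, Color, Weight, SCity}.
This closure contains every attribute of R1, so R1 ∩ R2 → R1. The join is lossless.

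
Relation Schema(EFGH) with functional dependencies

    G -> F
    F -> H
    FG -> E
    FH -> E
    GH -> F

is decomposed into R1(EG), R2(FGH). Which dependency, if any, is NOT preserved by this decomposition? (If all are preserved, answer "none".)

Check FH → E: no single fragment contains all of {EFH}, and the restricted closure of {FH} across the fragments never reaches {E}.
G → F is preserved.
F → H is preserved.
FG → E is preserved.
GH → F is preserved.

FH -> E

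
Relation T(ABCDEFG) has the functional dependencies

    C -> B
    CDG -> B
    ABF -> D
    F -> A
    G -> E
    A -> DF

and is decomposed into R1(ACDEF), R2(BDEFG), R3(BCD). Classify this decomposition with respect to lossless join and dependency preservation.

Lossless test (chase): Rows 1 and 3 agree on C; apply C→B and equate their B entries. Rows 1 and 2 agree on F; apply F→A and equate their A entries. No row becomes fully distinguished — the join is lossy.
Dependency preservation: CDG → B; ABF → D are not contained in any single fragment, but the restricted closure of each left-hand side across the fragments still reaches the right-hand side; the remaining FDs each lie inside some fragment. All dependencies are preserved.

lossy but dependency-preserving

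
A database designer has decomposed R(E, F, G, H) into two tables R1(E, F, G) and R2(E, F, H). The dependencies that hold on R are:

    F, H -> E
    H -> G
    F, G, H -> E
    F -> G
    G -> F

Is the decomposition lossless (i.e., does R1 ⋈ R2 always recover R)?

Yes

Common attributes: R1 ∩ R2 = {E, F}.
Closure of {E, F}: F → G applies, adding G. So (E, F)⁺ = {E, F, G}.
This closure contains every attribute of R1, so R1 ∩ R2 → R1. The join is lossless.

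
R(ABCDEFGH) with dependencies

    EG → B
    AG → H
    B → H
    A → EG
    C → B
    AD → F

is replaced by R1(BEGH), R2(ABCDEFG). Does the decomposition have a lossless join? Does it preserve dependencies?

lossless and dependency-preserving

Lossless test: (BEG)⁺ = {BEGH}, which contains all of one fragment — lossless.
Dependency preservation: AG → H is not contained in any single fragment, but the restricted closure of its left-hand side across the fragments still reaches the right-hand side; the remaining FDs each lie inside some fragment. All dependencies are preserved.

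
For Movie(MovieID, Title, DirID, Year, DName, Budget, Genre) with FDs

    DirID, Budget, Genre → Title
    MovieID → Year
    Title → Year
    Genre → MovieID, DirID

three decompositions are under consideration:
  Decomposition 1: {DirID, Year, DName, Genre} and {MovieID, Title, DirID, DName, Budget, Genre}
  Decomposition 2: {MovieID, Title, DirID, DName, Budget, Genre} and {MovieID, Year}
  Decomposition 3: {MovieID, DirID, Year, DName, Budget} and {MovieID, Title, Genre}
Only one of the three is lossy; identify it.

Decomposition 3

Decomposition 1: common = {DirID, DName, Genre}, closure = {MovieID, DirID, Year, DName, Genre} → lossless.
Decomposition 2: common = {MovieID}, closure = {MovieID, Year} → lossless.
Decomposition 3: common = {MovieID}, closure = {MovieID, Year} → lossy.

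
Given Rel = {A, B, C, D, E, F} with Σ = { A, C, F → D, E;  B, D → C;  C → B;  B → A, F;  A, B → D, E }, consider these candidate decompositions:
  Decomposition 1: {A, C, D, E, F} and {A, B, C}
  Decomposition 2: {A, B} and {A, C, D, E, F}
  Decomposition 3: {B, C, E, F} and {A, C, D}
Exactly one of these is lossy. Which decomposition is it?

Decomposition 2

Decomposition 1: common = {A, C}, closure = {A, B, C, D, E, F} → lossless.
Decomposition 2: common = {A}, closure = {A} → lossy.
Decomposition 3: common = {C}, closure = {A, B, C, D, E, F} → lossless.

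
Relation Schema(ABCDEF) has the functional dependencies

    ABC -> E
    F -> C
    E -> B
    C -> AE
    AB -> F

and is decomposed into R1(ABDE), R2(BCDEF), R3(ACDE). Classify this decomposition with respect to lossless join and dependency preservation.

lossless and dependency-preserving

Lossless test (chase): Rows 1 and 3 agree on E; apply E→B and equate their B entries. Rows 2 and 3 agree on C; apply C→AE and equate their AE entries. Rows 1 and 2 agree on AB; apply AB→F and equate their F entries. Rows 1 and 3 agree on AB; apply AB→F and equate their F entries. Rows 1 and 2 agree on F; apply F→C and equate their C entries. Row 1 is now all distinguished symbols — the join is lossless.
Dependency preservation: ABC → E; AB → F are not contained in any single fragment, but the restricted closure of each left-hand side across the fragments still reaches the right-hand side; the remaining FDs each lie inside some fragment. All dependencies are preserved.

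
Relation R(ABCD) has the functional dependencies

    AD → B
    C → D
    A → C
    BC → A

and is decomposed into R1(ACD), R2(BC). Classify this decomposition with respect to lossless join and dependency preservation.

Lossless test: (C)⁺ = {CD}, which is a superkey of neither fragment — lossy.
Dependency preservation: the restricted closure of {AD} across the fragments never reaches {B}, so AD → B cannot be enforced without a join — not preserved.

lossy and not dependency-preserving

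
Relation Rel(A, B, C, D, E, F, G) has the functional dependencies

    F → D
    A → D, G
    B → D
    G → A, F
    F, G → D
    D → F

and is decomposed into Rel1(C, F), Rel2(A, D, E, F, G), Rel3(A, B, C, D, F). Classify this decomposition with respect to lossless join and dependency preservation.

lossy but dependency-preserving

Lossless test (chase): Rows 1 and 2 agree on F; apply F→D and equate their D entries. Rows 2 and 3 agree on A; apply A→D, G and equate their D, G entries. No row becomes fully distinguished — the join is lossy.
Dependency preservation: every FD's attributes lie within a single fragment, so each can be enforced locally — preserved.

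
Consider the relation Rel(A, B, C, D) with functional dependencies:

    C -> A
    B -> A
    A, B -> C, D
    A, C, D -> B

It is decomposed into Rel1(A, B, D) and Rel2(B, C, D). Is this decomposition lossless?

Yes

Common attributes: Rel1 ∩ Rel2 = {B, D}.
Closure of {B, D}: B → A applies, adding A; A, B → C, D applies, adding C. So (B, D)⁺ = {A, B, C, D}.
This closure contains every attribute of Rel1, so Rel1 ∩ Rel2 → Rel1. The join is lossless.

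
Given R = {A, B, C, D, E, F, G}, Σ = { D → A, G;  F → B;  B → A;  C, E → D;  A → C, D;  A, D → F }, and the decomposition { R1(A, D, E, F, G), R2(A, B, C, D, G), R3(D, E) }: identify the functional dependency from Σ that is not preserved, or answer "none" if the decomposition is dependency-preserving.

C, E → D

Check C, E → D: no single fragment contains all of {C, D, E}, and the restricted closure of {C, E} across the fragments never reaches {D}.
D → A, G is preserved.
F → B is preserved.
B → A is preserved.
A → C, D is preserved.
A, D → F is preserved.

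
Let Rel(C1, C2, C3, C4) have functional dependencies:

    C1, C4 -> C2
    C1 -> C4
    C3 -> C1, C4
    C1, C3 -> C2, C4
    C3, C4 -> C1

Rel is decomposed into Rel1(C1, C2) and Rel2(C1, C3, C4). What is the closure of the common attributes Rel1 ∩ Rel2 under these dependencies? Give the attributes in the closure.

Rel1 ∩ Rel2 = {C1}.
C1 → C4 applies, adding C4
C1, C4 → C2 applies, adding C2
Closure: {C1, C2, C4}.

C1, C2, C4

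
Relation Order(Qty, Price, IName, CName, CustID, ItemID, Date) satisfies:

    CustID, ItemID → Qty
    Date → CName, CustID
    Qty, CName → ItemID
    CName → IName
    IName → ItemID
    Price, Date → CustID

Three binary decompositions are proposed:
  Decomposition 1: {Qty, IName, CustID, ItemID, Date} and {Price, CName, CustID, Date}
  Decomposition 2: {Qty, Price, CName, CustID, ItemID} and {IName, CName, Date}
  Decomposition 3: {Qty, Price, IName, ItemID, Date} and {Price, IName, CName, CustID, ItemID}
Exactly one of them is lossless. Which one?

Decomposition 1

Decomposition 1: common = {CustID, Date}, closure = {Qty, IName, CName, CustID, ItemID, Date} → lossless.
Decomposition 2: common = {CName}, closure = {IName, CName, ItemID} → lossy.
Decomposition 3: common = {Price, IName, ItemID}, closure = {Price, IName, ItemID} → lossy.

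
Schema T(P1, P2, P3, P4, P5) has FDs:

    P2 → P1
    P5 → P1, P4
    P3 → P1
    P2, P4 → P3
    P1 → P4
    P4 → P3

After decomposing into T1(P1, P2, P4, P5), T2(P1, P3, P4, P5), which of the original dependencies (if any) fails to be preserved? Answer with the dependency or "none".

P2 → P1 lies within T1.
P5 → P1, P4 lies within T1.
P3 → P1 lies within T2.
P2, P4 → P3: restricted closure across fragments reaches P3.
P1 → P4 lies within T1.
P4 → P3 lies within T2.
Every dependency is enforceable on the fragments, so the decomposition is dependency-preserving.

none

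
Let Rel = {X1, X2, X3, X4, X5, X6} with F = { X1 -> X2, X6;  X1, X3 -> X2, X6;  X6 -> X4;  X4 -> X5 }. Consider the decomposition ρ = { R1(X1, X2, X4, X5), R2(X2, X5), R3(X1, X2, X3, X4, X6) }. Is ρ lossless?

Chase test. Columns are X1, X2, X3, X4, X5, X6; row i has aⱼ where attribute j ∈ Ri, else bᵢⱼ.
Initial tableau (one row per fragment):
  row 1: a1 a2 b13 a4 a5 b16
  row 2: b21 a2 b23 b24 a5 b26
  row 3: a1 a2 a3 a4 b35 a6
Rows 1 and 3 agree on X1; apply X1→X2, X6 and equate their X2, X6 entries.
Rows 1 and 3 agree on X4; apply X4→X5 and equate their X5 entries.
Row 3 is now all distinguished symbols — the join is lossless.

Yes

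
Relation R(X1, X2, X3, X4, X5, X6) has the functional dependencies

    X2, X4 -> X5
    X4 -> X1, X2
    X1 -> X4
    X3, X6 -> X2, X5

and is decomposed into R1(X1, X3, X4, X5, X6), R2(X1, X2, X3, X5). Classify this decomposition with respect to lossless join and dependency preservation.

lossless but not dependency-preserving

Lossless test: (X1, X3, X5)⁺ = {X1, X2, X3, X4, X5}, which contains all of one fragment — lossless.
Dependency preservation: the restricted closure of {X3, X6} across the fragments never reaches {X2, X5}, so X3, X6 → X2, X5 cannot be enforced without a join — not preserved.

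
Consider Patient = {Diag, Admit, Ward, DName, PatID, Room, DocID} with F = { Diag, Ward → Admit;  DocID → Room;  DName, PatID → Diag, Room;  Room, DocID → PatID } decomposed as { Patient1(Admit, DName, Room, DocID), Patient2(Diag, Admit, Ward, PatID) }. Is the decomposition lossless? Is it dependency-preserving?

Lossless test: (Admit)⁺ = {Admit}, which is a superkey of neither fragment — lossy.
Dependency preservation: the restricted closure of {DName, PatID} across the fragments never reaches {Diag, Room}, so DName, PatID → Diag, Room cannot be enforced without a join — not preserved.

lossy and not dependency-preserving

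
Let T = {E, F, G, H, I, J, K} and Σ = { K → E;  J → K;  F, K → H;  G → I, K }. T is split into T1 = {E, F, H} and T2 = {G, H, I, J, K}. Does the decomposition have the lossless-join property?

No

Common attributes: T1 ∩ T2 = {H}.
No dependency enlarges {H}, so (H)⁺ = {H}.
The closure contains neither all of T1 = {E, F, H} nor all of T2 = {G, H, I, J, K}, so the common attributes are not a superkey of either fragment. The join is lossy.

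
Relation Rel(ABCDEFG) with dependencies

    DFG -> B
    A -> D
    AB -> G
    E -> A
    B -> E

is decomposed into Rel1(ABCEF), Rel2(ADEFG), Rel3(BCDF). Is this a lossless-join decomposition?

Chase test. Columns are ABCDEFG; row i has aⱼ where attribute j ∈ Reli, else bᵢⱼ.
Initial tableau (one row per fragment):
  row 1: a1 a2 a3 b14 a5 a6 b17
  row 2: a1 b22 b23 a4 a5 a6 a7
  row 3: b31 a2 a3 a4 b35 a6 b37
Rows 1 and 2 agree on A; apply A→D and equate their D entries.
Rows 1 and 3 agree on B; apply B→E and equate their E entries.
Rows 1 and 3 agree on E; apply E→A and equate their A entries.
Rows 1 and 3 agree on AB; apply AB→G and equate their G entries.
No row becomes fully distinguished — the join is lossy.

No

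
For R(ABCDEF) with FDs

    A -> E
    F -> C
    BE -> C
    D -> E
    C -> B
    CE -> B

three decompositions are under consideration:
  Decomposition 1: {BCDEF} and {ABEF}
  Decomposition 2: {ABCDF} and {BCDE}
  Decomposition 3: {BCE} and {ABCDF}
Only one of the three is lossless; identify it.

Decomposition 1: common = {BEF}, closure = {BCEF} → lossy.
Decomposition 2: common = {BCD}, closure = {BCDE} → lossless.
Decomposition 3: common = {BC}, closure = {BC} → lossy.

Decomposition 2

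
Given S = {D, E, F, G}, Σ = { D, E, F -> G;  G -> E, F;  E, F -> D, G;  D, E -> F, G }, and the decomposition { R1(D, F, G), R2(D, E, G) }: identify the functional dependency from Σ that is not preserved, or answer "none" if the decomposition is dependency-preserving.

Check E, F → D, G: no single fragment contains all of {D, E, F, G}, and the restricted closure of {E, F} across the fragments never reaches {D, G}.
D, E, F → G is preserved.
G → E, F is preserved.
D, E → F, G is preserved.

E, F -> D, G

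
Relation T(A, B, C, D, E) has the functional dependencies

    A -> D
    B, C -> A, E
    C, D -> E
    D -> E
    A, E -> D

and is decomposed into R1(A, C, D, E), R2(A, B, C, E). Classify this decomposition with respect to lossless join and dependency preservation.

Lossless test: (A, C, E)⁺ = {A, C, D, E}, which contains all of one fragment — lossless.
Dependency preservation: every FD's attributes lie within a single fragment, so each can be enforced locally — preserved.

lossless and dependency-preserving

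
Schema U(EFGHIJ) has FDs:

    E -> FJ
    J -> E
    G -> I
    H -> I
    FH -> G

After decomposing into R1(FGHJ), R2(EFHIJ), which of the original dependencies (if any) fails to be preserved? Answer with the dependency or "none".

G -> I

Check G → I: no single fragment contains all of {GI}, and the restricted closure of {G} across the fragments never reaches {I}.
E → FJ is preserved.
J → E is preserved.
H → I is preserved.
FH → G is preserved.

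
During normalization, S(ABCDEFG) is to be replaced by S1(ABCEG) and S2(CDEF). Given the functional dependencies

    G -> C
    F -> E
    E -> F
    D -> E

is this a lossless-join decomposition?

No

Common attributes: S1 ∩ S2 = {CE}.
Closure of {CE}: E → F applies, adding F. So (CE)⁺ = {CEF}.
The closure contains neither all of S1 = {ABCEG} nor all of S2 = {CDEF}, so the common attributes are not a superkey of either fragment. The join is lossy.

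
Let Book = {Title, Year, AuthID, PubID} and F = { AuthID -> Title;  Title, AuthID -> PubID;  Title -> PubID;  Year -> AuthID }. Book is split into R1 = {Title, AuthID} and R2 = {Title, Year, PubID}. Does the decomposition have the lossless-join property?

Common attributes: R1 ∩ R2 = {Title}.
Closure of {Title}: Title → PubID applies, adding PubID. So (Title)⁺ = {Title, PubID}.
The closure contains neither all of R1 = {Title, AuthID} nor all of R2 = {Title, Year, PubID}, so the common attributes are not a superkey of either fragment. The join is lossy.

No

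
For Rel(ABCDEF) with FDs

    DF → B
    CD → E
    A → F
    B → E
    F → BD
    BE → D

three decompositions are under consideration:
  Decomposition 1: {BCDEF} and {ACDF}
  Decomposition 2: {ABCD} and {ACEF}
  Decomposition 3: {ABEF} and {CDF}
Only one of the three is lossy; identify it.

Decomposition 1: common = {CDF}, closure = {BCDEF} → lossless.
Decomposition 2: common = {AC}, closure = {ABCDEF} → lossless.
Decomposition 3: common = {F}, closure = {BDEF} → lossy.

Decomposition 3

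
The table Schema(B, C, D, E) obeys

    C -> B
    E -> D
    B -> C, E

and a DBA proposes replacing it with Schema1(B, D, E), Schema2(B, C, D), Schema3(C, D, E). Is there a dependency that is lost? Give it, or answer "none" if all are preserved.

C → B lies within Schema2.
E → D lies within Schema1.
B → C, E: restricted closure across fragments reaches C, E.
Every dependency is enforceable on the fragments, so the decomposition is dependency-preserving.

none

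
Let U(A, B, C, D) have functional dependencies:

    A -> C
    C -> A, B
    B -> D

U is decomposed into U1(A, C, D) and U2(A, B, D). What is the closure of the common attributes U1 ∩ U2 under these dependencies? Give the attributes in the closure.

U1 ∩ U2 = {A, D}.
A → C applies, adding C
C → A, B applies, adding B
Closure: {A, B, C, D}.

A, B, C, D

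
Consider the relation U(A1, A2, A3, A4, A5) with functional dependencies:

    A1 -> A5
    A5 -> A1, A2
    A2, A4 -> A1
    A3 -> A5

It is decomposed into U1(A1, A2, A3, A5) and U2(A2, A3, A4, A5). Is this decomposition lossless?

Common attributes: U1 ∩ U2 = {A2, A3, A5}.
Closure of {A2, A3, A5}: A5 → A1, A2 applies, adding A1. So (A2, A3, A5)⁺ = {A1, A2, A3, A5}.
This closure contains every attribute of U1, so U1 ∩ U2 → U1. The join is lossless.

Yes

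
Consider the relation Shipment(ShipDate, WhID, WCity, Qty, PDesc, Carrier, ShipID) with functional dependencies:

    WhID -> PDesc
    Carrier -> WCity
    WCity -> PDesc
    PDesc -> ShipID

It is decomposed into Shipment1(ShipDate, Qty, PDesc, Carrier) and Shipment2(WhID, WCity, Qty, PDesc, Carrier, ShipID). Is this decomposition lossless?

Common attributes: Shipment1 ∩ Shipment2 = {Qty, PDesc, Carrier}.
Closure of {Qty, PDesc, Carrier}: Carrier → WCity applies, adding WCity; PDesc → ShipID applies, adding ShipID. So (Qty, PDesc, Carrier)⁺ = {WCity, Qty, PDesc, Carrier, ShipID}.
The closure contains neither all of Shipment1 = {ShipDate, Qty, PDesc, Carrier} nor all of Shipment2 = {WhID, WCity, Qty, PDesc, Carrier, ShipID}, so the common attributes are not a superkey of either fragment. The join is lossy.

No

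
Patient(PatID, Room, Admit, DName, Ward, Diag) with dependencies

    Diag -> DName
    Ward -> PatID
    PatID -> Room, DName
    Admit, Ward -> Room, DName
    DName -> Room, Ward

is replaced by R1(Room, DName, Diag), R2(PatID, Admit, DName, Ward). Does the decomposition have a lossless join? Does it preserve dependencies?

Lossless test: (DName)⁺ = {PatID, Room, DName, Ward}, which is a superkey of neither fragment — lossy.
Dependency preservation: PatID → Room, DName; Admit, Ward → Room, DName; DName → Room, Ward are not contained in any single fragment, but the restricted closure of each left-hand side across the fragments still reaches the right-hand side; the remaining FDs each lie inside some fragment. All dependencies are preserved.

lossy but dependency-preserving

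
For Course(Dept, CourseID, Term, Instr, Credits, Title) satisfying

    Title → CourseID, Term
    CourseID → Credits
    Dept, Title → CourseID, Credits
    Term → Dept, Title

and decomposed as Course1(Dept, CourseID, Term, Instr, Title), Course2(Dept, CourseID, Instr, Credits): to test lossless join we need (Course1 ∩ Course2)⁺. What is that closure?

Course1 ∩ Course2 = {Dept, CourseID, Instr}.
CourseID → Credits applies, adding Credits
Closure: {Dept, CourseID, Instr, Credits}.

Dept, CourseID, Instr, Credits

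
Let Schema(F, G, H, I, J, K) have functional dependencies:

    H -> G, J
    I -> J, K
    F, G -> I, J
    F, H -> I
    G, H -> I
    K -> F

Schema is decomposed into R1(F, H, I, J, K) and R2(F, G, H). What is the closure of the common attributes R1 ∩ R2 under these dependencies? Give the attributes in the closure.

F, G, H, I, J, K

R1 ∩ R2 = {F, H}.
H → G, J applies, adding G, J
F, G → I, J applies, adding I
I → J, K applies, adding K
Closure: {F, G, H, I, J, K}.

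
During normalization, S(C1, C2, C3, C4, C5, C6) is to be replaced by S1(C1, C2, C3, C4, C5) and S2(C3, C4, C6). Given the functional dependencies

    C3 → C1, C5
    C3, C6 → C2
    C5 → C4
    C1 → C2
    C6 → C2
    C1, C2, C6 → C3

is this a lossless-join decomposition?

Common attributes: S1 ∩ S2 = {C3, C4}.
Closure of {C3, C4}: C3 → C1, C5 applies, adding C1, C5; C1 → C2 applies, adding C2. So (C3, C4)⁺ = {C1, C2, C3, C4, C5}.
This closure contains every attribute of S1, so S1 ∩ S2 → S1. The join is lossless.

Yes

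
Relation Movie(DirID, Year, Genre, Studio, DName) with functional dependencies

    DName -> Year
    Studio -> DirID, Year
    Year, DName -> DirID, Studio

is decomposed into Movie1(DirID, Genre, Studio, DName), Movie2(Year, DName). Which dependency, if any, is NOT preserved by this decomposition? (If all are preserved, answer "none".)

Check Studio → DirID, Year: no single fragment contains all of {DirID, Year, Studio}, and the restricted closure of {Studio} across the fragments never reaches {DirID, Year}.
DName → Year is preserved.
Year, DName → DirID, Studio is preserved.

Studio -> DirID, Year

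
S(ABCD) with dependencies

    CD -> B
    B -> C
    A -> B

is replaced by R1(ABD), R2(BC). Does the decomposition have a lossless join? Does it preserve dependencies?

lossless but not dependency-preserving

Lossless test: (B)⁺ = {BC}, which contains all of one fragment — lossless.
Dependency preservation: the restricted closure of {CD} across the fragments never reaches {B}, so CD → B cannot be enforced without a join — not preserved.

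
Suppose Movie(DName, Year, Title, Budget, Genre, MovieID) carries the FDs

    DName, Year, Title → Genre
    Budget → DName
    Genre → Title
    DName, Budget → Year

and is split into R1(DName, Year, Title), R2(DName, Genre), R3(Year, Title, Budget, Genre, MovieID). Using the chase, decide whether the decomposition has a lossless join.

Chase test. Columns are DName, Year, Title, Budget, Genre, MovieID; row i has aⱼ where attribute j ∈ Ri, else bᵢⱼ.
Initial tableau (one row per fragment):
  row 1: a1 a2 a3 b14 b15 b16
  row 2: a1 b22 b23 b24 a5 b26
  row 3: b31 a2 a3 a4 a5 a6
Rows 2 and 3 agree on Genre; apply Genre→Title and equate their Title entries.
No row becomes fully distinguished — the join is lossy.

No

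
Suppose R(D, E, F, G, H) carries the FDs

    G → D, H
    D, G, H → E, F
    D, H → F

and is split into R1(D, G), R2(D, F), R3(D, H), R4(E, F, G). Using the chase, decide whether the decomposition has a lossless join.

No

Chase test. Columns are D, E, F, G, H; row i has aⱼ where attribute j ∈ Ri, else bᵢⱼ.
Initial tableau (one row per fragment):
  row 1: a1 b12 b13 a4 b15
  row 2: a1 b22 a3 b24 b25
  row 3: a1 b32 b33 b34 a5
  row 4: b41 a2 a3 a4 b45
Rows 1 and 4 agree on G; apply G→D, H and equate their D, H entries.
Rows 1 and 4 agree on D, G, H; apply D, G, H→E, F and equate their E, F entries.
No row becomes fully distinguished — the join is lossy.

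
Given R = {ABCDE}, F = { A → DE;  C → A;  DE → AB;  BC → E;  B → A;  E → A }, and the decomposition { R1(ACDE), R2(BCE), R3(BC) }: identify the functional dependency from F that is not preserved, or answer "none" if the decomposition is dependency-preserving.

none

A → DE lies within R1.
C → A lies within R1.
DE → AB: restricted closure across fragments reaches AB.
BC → E lies within R2.
B → A: restricted closure across fragments reaches A.
E → A lies within R1.
Every dependency is enforceable on the fragments, so the decomposition is dependency-preserving.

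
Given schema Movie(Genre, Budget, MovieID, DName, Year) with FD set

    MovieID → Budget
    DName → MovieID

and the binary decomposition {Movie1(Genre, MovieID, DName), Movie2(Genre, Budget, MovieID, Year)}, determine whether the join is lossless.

Common attributes: Movie1 ∩ Movie2 = {Genre, MovieID}.
Closure of {Genre, MovieID}: MovieID → Budget applies, adding Budget. So (Genre, MovieID)⁺ = {Genre, Budget, MovieID}.
The closure contains neither all of Movie1 = {Genre, MovieID, DName} nor all of Movie2 = {Genre, Budget, MovieID, Year}, so the common attributes are not a superkey of either fragment. The join is lossy.

No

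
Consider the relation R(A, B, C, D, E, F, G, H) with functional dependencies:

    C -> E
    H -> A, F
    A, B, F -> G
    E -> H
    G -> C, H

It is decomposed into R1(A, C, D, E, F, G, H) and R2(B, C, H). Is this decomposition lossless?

Common attributes: R1 ∩ R2 = {C, H}.
Closure of {C, H}: C → E applies, adding E; H → A, F applies, adding A, F. So (C, H)⁺ = {A, C, E, F, H}.
The closure contains neither all of R1 = {A, C, D, E, F, G, H} nor all of R2 = {B, C, H}, so the common attributes are not a superkey of either fragment. The join is lossy.

No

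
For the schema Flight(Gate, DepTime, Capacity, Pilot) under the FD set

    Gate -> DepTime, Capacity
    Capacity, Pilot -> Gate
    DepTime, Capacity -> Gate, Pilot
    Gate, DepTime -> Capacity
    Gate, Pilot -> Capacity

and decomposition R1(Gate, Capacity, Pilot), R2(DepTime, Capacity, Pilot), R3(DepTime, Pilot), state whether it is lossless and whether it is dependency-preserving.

lossless and dependency-preserving

Lossless test (chase): Rows 1 and 2 agree on Capacity, Pilot; apply Capacity, Pilot→Gate and equate their Gate entries. Rows 1 and 2 agree on Gate; apply Gate→DepTime, Capacity and equate their DepTime, Capacity entries. Row 1 is now all distinguished symbols — the join is lossless.
Dependency preservation: Gate → DepTime, Capacity; DepTime, Capacity → Gate, Pilot; Gate, DepTime → Capacity are not contained in any single fragment, but the restricted closure of each left-hand side across the fragments still reaches the right-hand side; the remaining FDs each lie inside some fragment. All dependencies are preserved.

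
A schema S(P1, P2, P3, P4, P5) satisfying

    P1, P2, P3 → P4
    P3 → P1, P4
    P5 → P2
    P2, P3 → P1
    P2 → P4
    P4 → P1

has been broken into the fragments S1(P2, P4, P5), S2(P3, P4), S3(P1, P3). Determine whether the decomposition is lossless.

Chase test. Columns are P1, P2, P3, P4, P5; row i has aⱼ where attribute j ∈ Si, else bᵢⱼ.
Initial tableau (one row per fragment):
  row 1: b11 a2 b13 a4 a5
  row 2: b21 b22 a3 a4 b25
  row 3: a1 b32 a3 b34 b35
Rows 2 and 3 agree on P3; apply P3→P1, P4 and equate their P1, P4 entries.
Rows 1 and 2 agree on P4; apply P4→P1 and equate their P1 entries.
No row becomes fully distinguished — the join is lossy.

No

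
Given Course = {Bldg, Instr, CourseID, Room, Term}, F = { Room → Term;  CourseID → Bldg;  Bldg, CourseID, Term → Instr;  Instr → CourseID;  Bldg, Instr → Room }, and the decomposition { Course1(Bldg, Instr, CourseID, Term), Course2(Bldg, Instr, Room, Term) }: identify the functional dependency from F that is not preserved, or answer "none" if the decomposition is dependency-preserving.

Room → Term lies within Course2.
CourseID → Bldg lies within Course1.
Bldg, CourseID, Term → Instr lies within Course1.
Instr → CourseID lies within Course1.
Bldg, Instr → Room lies within Course2.
Every dependency is enforceable on the fragments, so the decomposition is dependency-preserving.

none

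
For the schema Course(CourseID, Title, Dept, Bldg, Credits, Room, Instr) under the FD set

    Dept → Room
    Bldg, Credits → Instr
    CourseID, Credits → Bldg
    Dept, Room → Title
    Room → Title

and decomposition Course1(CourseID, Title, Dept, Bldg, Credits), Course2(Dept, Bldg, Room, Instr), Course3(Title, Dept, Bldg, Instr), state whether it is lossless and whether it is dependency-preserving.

Lossless test (chase): Rows 1 and 2 agree on Dept; apply Dept→Room and equate their Room entries. Rows 1 and 3 agree on Dept; apply Dept→Room and equate their Room entries. Rows 1 and 2 agree on Dept, Room; apply Dept, Room→Title and equate their Title entries. No row becomes fully distinguished — the join is lossy.
Dependency preservation: the restricted closure of {Bldg, Credits} across the fragments never reaches {Instr}, so Bldg, Credits → Instr cannot be enforced without a join — not preserved.

lossy and not dependency-preserving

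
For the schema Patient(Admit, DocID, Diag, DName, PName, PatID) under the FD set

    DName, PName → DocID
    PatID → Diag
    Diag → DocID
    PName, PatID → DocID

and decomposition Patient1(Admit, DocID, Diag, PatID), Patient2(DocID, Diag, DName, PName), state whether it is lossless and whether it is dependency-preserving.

Lossless test: (DocID, Diag)⁺ = {DocID, Diag}, which is a superkey of neither fragment — lossy.
Dependency preservation: PName, PatID → DocID is not contained in any single fragment, but the restricted closure of its left-hand side across the fragments still reaches the right-hand side; the remaining FDs each lie inside some fragment. All dependencies are preserved.

lossy but dependency-preserving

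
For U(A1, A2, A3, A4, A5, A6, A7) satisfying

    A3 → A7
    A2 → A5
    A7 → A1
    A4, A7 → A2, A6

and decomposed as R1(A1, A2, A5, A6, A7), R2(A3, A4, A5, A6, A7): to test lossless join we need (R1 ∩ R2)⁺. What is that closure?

R1 ∩ R2 = {A5, A6, A7}.
A7 → A1 applies, adding A1
Closure: {A1, A5, A6, A7}.

A1, A5, A6, A7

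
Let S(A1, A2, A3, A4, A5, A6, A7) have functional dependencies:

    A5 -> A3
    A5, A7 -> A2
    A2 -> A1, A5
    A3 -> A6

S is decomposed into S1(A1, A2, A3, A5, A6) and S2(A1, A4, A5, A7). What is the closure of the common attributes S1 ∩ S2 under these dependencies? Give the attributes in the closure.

A1, A3, A5, A6

S1 ∩ S2 = {A1, A5}.
A5 → A3 applies, adding A3
A3 → A6 applies, adding A6
Closure: {A1, A3, A5, A6}.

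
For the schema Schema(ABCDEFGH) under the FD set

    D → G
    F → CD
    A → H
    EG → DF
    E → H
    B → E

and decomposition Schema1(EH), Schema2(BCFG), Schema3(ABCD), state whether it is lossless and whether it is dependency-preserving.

Lossless test (chase): Rows 2 and 3 agree on B; apply B→E and equate their E entries. Rows 2 and 3 agree on E; apply E→H and equate their H entries. No row becomes fully distinguished — the join is lossy.
Dependency preservation: the restricted closure of {D} across the fragments never reaches {G}, so D → G cannot be enforced without a join — not preserved.

lossy and not dependency-preserving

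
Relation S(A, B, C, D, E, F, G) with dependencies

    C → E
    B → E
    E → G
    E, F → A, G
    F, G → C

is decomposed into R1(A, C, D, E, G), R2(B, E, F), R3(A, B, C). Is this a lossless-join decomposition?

No

Chase test. Columns are A, B, C, D, E, F, G; row i has aⱼ where attribute j ∈ Ri, else bᵢⱼ.
Initial tableau (one row per fragment):
  row 1: a1 b12 a3 a4 a5 b16 a7
  row 2: b21 a2 b23 b24 a5 a6 b27
  row 3: a1 a2 a3 b34 b35 b36 b37
Rows 1 and 3 agree on C; apply C→E and equate their E entries.
Rows 1 and 2 agree on E; apply E→G and equate their G entries.
Rows 1 and 3 agree on E; apply E→G and equate their G entries.
No row becomes fully distinguished — the join is lossy.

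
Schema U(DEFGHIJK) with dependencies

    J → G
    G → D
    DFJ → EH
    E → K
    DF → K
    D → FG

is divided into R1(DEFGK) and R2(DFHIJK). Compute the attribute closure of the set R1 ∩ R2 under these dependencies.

DFGK

R1 ∩ R2 = {DFK}.
D → FG applies, adding G
Closure: {DFGK}.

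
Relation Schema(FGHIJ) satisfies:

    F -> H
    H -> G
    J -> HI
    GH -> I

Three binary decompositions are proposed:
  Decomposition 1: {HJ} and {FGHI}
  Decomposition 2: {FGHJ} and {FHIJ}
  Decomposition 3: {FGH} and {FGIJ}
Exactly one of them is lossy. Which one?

Decomposition 1: common = {H}, closure = {GHI} → lossy.
Decomposition 2: common = {FHJ}, closure = {FGHIJ} → lossless.
Decomposition 3: common = {FG}, closure = {FGHI} → lossless.

Decomposition 1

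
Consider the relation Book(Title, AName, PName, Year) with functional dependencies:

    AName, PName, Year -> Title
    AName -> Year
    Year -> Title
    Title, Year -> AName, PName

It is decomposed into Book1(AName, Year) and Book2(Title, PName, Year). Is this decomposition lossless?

Common attributes: Book1 ∩ Book2 = {Year}.
Closure of {Year}: Year → Title applies, adding Title; Title, Year → AName, PName applies, adding AName, PName. So (Year)⁺ = {Title, AName, PName, Year}.
This closure contains every attribute of Book1, so Book1 ∩ Book2 → Book1. The join is lossless.

Yes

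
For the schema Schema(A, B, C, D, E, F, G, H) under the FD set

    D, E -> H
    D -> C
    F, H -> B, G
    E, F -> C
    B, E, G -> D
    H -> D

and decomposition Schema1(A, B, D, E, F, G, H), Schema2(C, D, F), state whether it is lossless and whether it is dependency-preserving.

Lossless test: (D, F)⁺ = {C, D, F}, which contains all of one fragment — lossless.
Dependency preservation: the restricted closure of {E, F} across the fragments never reaches {C}, so E, F → C cannot be enforced without a join — not preserved.

lossless but not dependency-preserving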